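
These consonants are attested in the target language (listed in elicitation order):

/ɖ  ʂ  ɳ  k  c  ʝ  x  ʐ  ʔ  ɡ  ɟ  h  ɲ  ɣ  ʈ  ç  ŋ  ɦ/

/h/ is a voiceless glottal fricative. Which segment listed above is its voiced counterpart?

/ɦ/

The voiced counterpart is a voiced glottal fricative — in this inventory, /ɦ/.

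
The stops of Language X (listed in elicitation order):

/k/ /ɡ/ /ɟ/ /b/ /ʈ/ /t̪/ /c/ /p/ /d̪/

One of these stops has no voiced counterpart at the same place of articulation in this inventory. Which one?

Bilabial: /p/ ~ /b/
Dental: /t̪/ ~ /d̪/
Palatal: /c/ ~ /ɟ/
Velar: /k/ ~ /ɡ/
Retroflex: only /ʈ/ (voiceless); no voiced partner.
So /ʈ/ is the unpaired segment.

/ʈ/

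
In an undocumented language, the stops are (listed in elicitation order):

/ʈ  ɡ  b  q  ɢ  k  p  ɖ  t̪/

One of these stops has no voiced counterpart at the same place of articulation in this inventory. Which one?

/t̪/

Bilabial: /p/ ~ /b/
Retroflex: /ʈ/ ~ /ɖ/
Velar: /k/ ~ /ɡ/
Uvular: /q/ ~ /ɢ/
Dental: only /t̪/ (voiceless); no voiced partner.
So /t̪/ is the unpaired segment.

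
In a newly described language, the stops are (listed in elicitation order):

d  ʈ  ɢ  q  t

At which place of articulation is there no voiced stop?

retroflex

place of articulation  voiceless  voiced  
alveolar          t         d       
retroflex         ʈ         —       
uvular            q         ɢ       
Every place of articulation has a voiced member except retroflex, where /ɖ/ would be expected.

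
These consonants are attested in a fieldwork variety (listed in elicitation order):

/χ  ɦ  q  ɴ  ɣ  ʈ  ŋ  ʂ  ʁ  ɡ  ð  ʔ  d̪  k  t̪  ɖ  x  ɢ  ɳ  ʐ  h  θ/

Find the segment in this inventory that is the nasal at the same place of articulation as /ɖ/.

/ɖ/ is a voiced retroflex stop.
The nasal at the same place is a retroflex nasal — in this inventory, /ɳ/.

/ɳ/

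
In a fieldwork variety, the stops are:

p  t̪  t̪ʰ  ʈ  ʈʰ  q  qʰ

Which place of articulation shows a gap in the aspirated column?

Plain: /p/ (bilabial), /t̪/ (dental), /ʈ/ (retroflex), /q/ (uvular).
Aspirated: /t̪ʰ/ (dental), /ʈʰ/ (retroflex), /qʰ/ (uvular).
Every place of articulation has an aspirated member except bilabial, where /pʰ/ would be expected.

bilabial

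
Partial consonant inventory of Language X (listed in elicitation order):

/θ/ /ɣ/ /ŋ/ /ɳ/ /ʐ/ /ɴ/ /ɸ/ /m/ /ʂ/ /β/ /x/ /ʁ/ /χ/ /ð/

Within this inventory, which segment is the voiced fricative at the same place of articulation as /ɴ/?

/ʁ/

/ɴ/ is an uvular nasal.
The voiced fricative at the same place is a voiced uvular fricative — in this inventory, /ʁ/.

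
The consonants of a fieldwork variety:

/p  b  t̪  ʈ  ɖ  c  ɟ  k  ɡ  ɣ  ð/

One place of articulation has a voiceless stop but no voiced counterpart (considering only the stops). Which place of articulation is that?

Voiceless: /p/ (bilabial), /t̪/ (dental), /ʈ/ (retroflex), /c/ (palatal), /k/ (velar).
Voiced: /b/ (bilabial), /ɖ/ (retroflex), /ɟ/ (palatal), /ɡ/ (velar).
Every place of articulation has a voiced member except dental, where /d̪/ would be expected.

dental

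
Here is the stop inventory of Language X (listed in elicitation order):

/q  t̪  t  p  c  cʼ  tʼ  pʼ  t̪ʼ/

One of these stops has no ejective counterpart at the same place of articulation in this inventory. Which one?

/q/

Bilabial: /p/ ~ /pʼ/
Dental: /t̪/ ~ /t̪ʼ/
Alveolar: /t/ ~ /tʼ/
Palatal: /c/ ~ /cʼ/
Uvular: only /q/ (plain); no ejective partner.
So /q/ is the unpaired segment.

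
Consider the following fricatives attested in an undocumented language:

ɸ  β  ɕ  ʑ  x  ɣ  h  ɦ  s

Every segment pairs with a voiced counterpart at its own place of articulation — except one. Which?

Bilabial: /ɸ/ ~ /β/
Alveolo-palatal: /ɕ/ ~ /ʑ/
Velar: /x/ ~ /ɣ/
Glottal: /h/ ~ /ɦ/
Alveolar: only /s/ (voiceless); no voiced partner.
So /s/ is the unpaired segment.

/s/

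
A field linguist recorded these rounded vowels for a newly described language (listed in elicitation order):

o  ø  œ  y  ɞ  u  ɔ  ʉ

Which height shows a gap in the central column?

high-mid

high: front /y/, central /ʉ/, back /u/.
high-mid: front /ø/, central —, back /o/.
low-mid: front /œ/, central /ɞ/, back /ɔ/.
Every height has a central member except high-mid, where /ɵ/ would be expected.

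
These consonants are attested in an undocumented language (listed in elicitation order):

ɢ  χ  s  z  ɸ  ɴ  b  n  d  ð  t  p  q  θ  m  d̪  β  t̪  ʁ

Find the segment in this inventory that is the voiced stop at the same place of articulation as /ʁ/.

/ʁ/ is a voiced uvular fricative.
The voiced stop at the same place is a voiced uvular stop — in this inventory, /ɢ/.

/ɢ/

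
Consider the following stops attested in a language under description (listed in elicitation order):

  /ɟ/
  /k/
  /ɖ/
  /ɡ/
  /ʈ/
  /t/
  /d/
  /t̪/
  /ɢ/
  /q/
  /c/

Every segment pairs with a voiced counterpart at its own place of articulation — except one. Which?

Alveolar: /t/ ~ /d/
Retroflex: /ʈ/ ~ /ɖ/
Palatal: /c/ ~ /ɟ/
Velar: /k/ ~ /ɡ/
Uvular: /q/ ~ /ɢ/
Dental: only /t̪/ (voiceless); no voiced partner.
So /t̪/ is the unpaired segment.

/t̪/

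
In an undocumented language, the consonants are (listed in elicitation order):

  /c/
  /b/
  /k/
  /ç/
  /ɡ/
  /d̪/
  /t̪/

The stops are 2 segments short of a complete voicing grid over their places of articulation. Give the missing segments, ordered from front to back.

place of articulation  voiceless  voiced  
bilabial          —         b       
dental            t̪        d̪      
palatal           c         —       
velar             k         ɡ       
Gaps, from front to back: bilabial lacks voiceless (/p/); palatal lacks voiced (/ɟ/).

/p/, /ɟ/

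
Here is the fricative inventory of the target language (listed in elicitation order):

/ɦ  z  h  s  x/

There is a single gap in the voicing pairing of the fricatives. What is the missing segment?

/ɣ/

alveolar: voiceless /s/, voiced /z/.
velar: voiceless /x/, voiced —.
glottal: voiceless /h/, voiced /ɦ/.
The velar row has no voiced member, so the gap is the voiced velar fricative /ɣ/.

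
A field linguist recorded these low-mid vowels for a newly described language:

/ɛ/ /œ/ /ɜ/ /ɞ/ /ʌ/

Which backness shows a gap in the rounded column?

Unrounded: /ɛ/ (front), /ɜ/ (central), /ʌ/ (back).
Rounded: /œ/ (front), /ɞ/ (central).
Every backness has a rounded member except back, where /ɔ/ would be expected.

back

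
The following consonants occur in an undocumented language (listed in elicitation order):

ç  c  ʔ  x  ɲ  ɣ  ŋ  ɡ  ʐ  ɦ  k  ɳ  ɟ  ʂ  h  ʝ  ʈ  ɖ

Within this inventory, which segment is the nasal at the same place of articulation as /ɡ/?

/ɡ/ is a voiced velar stop.
The nasal at the same place is a velar nasal — in this inventory, /ŋ/.

/ŋ/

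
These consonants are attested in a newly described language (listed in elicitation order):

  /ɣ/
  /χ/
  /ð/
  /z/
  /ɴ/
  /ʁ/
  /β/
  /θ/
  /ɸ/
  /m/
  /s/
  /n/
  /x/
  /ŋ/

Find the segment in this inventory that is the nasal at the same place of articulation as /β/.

/β/ is a voiced bilabial fricative.
The nasal at the same place is a bilabial nasal — in this inventory, /m/.

/m/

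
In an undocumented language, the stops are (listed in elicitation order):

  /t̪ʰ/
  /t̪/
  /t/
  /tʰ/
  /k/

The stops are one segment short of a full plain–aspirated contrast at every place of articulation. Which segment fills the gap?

/kʰ/

Plain: /t̪/ (dental), /t/ (alveolar), /k/ (velar).
Aspirated: /t̪ʰ/ (dental), /tʰ/ (alveolar).
The velar row has no aspirated member, so the gap is the aspirated velar stop /kʰ/.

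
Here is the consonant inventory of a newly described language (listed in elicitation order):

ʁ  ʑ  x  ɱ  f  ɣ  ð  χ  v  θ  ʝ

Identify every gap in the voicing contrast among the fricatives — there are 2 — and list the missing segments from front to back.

place of articulation  voiceless  voiced  
labiodental       f         v       
dental            θ         ð       
alveolo-palatal   —         ʑ       
palatal           —         ʝ       
velar             x         ɣ       
uvular            χ         ʁ       
Gaps, from front to back: alveolo-palatal lacks voiceless (/ɕ/); palatal lacks voiceless (/ç/).

/ɕ/, /ç/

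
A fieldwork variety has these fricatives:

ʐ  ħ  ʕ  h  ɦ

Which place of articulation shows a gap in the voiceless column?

place of articulation  voiceless  voiced  
retroflex         —         ʐ       
pharyngeal        ħ         ʕ       
glottal           h         ɦ       
Every place of articulation has a voiceless member except retroflex, where /ʂ/ would be expected.

retroflex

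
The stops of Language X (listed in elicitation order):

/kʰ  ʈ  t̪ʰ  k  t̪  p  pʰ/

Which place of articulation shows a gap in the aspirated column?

bilabial: plain /p/, aspirated /pʰ/.
dental: plain /t̪/, aspirated /t̪ʰ/.
retroflex: plain /ʈ/, aspirated —.
velar: plain /k/, aspirated /kʰ/.
Every place of articulation has an aspirated member except retroflex, where /ʈʰ/ would be expected.

retroflex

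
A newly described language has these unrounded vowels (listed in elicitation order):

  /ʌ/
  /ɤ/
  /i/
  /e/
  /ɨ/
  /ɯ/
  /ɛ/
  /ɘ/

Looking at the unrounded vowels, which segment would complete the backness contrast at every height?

/ɜ/

high: front /i/, central /ɨ/, back /ɯ/.
high-mid: front /e/, central /ɘ/, back /ɤ/.
low-mid: front /ɛ/, central —, back /ʌ/.
The low-mid row has no central member, so the gap is the low-mid central unrounded vowel /ɜ/.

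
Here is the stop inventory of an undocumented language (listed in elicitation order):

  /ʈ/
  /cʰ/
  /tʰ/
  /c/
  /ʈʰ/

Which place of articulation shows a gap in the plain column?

alveolar: plain —, aspirated /tʰ/.
retroflex: plain /ʈ/, aspirated /ʈʰ/.
palatal: plain /c/, aspirated /cʰ/.
Every place of articulation has a plain member except alveolar, where /t/ would be expected.

alveolar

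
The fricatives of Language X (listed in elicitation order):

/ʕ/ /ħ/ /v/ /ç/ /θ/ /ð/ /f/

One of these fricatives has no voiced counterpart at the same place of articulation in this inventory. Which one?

Labiodental: /f/ ~ /v/
Dental: /θ/ ~ /ð/
Pharyngeal: /ħ/ ~ /ʕ/
Palatal: only /ç/ (voiceless); no voiced partner.
So /ç/ is the unpaired segment.

/ç/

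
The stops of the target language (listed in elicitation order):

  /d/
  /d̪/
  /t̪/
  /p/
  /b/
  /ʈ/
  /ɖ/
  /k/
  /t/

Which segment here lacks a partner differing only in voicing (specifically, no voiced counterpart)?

/k/

Bilabial: /p/ ~ /b/
Dental: /t̪/ ~ /d̪/
Alveolar: /t/ ~ /d/
Retroflex: /ʈ/ ~ /ɖ/
Velar: only /k/ (voiceless); no voiced partner.
So /k/ is the unpaired segment.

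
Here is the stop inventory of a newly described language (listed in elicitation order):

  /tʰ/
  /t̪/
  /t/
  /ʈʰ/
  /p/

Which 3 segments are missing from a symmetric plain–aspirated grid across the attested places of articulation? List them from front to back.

place of articulation  plain     aspirated
bilabial          p         —       
dental            t̪        —       
alveolar          t         tʰ      
retroflex         —         ʈʰ      
Gaps, from front to back: bilabial lacks aspirated (/pʰ/); dental lacks aspirated (/t̪ʰ/); retroflex lacks plain (/ʈ/).

/pʰ/, /t̪ʰ/, /ʈ/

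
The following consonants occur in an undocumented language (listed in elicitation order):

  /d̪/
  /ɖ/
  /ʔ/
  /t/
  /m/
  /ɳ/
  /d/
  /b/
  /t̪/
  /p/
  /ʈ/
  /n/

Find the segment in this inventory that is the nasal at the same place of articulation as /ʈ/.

/ʈ/ is a voiceless retroflex stop.
The nasal at the same place is a retroflex nasal — in this inventory, /ɳ/.

/ɳ/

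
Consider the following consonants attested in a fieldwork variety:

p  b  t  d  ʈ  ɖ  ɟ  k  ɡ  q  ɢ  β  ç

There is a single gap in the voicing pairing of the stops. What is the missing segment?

/c/

place of articulation  voiceless  voiced  
bilabial          p         b       
alveolar          t         d       
retroflex         ʈ         ɖ       
palatal           —         ɟ       
velar             k         ɡ       
uvular            q         ɢ       
The palatal row has no voiceless member, so the gap is the voiceless palatal stop /c/.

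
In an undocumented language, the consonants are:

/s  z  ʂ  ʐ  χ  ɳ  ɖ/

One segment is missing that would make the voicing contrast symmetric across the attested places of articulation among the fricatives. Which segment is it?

Voiceless: /s/ (alveolar), /ʂ/ (retroflex), /χ/ (uvular).
Voiced: /z/ (alveolar), /ʐ/ (retroflex).
The uvular row has no voiced member, so the gap is the voiced uvular fricative /ʁ/.

/ʁ/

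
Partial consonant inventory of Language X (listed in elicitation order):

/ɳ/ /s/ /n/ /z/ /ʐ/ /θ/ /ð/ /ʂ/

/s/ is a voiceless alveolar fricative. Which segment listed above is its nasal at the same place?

The nasal at the same place is an alveolar nasal — in this inventory, /n/.

/n/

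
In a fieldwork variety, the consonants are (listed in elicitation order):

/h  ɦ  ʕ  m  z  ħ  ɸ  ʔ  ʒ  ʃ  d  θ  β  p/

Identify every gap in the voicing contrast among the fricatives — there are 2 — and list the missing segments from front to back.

bilabial: voiceless /ɸ/, voiced /β/.
dental: voiceless /θ/, voiced —.
alveolar: voiceless —, voiced /z/.
postalveolar: voiceless /ʃ/, voiced /ʒ/.
pharyngeal: voiceless /ħ/, voiced /ʕ/.
glottal: voiceless /h/, voiced /ɦ/.
Gaps, from front to back: dental lacks voiced (/ð/); alveolar lacks voiceless (/s/).

/ð/, /s/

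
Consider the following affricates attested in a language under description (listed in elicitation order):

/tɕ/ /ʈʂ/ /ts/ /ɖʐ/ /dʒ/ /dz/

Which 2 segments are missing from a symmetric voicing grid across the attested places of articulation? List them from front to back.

place of articulation  voiceless  voiced  
alveolar          ts        dz      
postalveolar      —         dʒ      
retroflex         ʈʂ        ɖʐ      
alveolo-palatal   tɕ        —       
Gaps, from front to back: postalveolar lacks voiceless (/tʃ/); alveolo-palatal lacks voiced (/dʑ/).

/tʃ/, /dʑ/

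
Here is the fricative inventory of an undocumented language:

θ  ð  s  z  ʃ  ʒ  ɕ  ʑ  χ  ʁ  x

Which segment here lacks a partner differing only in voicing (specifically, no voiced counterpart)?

Dental: /θ/ ~ /ð/
Alveolar: /s/ ~ /z/
Postalveolar: /ʃ/ ~ /ʒ/
Alveolo-palatal: /ɕ/ ~ /ʑ/
Uvular: /χ/ ~ /ʁ/
Velar: only /x/ (voiceless); no voiced partner.
So /x/ is the unpaired segment.

/x/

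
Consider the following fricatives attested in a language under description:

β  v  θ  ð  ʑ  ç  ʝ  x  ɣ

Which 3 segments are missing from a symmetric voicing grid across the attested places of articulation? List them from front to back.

Voiceless: /θ/ (dental), /ç/ (palatal), /x/ (velar).
Voiced: /β/ (bilabial), /v/ (labiodental), /ð/ (dental), /ʑ/ (alveolo-palatal), /ʝ/ (palatal), /ɣ/ (velar).
Gaps, from front to back: bilabial lacks voiceless (/ɸ/); labiodental lacks voiceless (/f/); alveolo-palatal lacks voiceless (/ɕ/).

/ɸ/, /f/, /ɕ/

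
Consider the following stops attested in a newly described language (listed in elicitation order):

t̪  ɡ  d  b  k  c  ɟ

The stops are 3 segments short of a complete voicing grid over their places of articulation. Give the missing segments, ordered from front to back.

/p/, /d̪/, /t/

place of articulation  voiceless  voiced  
bilabial          —         b       
dental            t̪        —       
alveolar          —         d       
palatal           c         ɟ       
velar             k         ɡ       
Gaps, from front to back: bilabial lacks voiceless (/p/); dental lacks voiced (/d̪/); alveolar lacks voiceless (/t/).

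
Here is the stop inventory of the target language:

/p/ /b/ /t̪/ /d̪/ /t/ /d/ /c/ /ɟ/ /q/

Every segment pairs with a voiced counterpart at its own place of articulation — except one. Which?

Bilabial: /p/ ~ /b/
Dental: /t̪/ ~ /d̪/
Alveolar: /t/ ~ /d/
Palatal: /c/ ~ /ɟ/
Uvular: only /q/ (voiceless); no voiced partner.
So /q/ is the unpaired segment.

/q/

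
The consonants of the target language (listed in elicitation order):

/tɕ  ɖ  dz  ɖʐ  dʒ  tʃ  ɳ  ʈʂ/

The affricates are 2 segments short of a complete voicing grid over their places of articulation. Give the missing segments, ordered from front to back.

place of articulation  voiceless  voiced  
alveolar          —         dz      
postalveolar      tʃ        dʒ      
retroflex         ʈʂ        ɖʐ      
alveolo-palatal   tɕ        —       
Gaps, from front to back: alveolar lacks voiceless (/ts/); alveolo-palatal lacks voiced (/dʑ/).

/ts/, /dʑ/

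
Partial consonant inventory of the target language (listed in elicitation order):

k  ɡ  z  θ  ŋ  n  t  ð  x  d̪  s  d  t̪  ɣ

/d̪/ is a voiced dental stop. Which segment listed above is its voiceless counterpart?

The voiceless counterpart is a voiceless dental stop — in this inventory, /t̪/.

/t̪/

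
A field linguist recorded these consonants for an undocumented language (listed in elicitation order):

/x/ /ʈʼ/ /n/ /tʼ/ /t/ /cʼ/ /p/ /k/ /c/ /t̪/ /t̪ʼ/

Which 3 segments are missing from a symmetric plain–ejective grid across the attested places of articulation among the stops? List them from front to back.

/pʼ/, /ʈ/, /kʼ/

bilabial: plain /p/, ejective —.
dental: plain /t̪/, ejective /t̪ʼ/.
alveolar: plain /t/, ejective /tʼ/.
retroflex: plain —, ejective /ʈʼ/.
palatal: plain /c/, ejective /cʼ/.
velar: plain /k/, ejective —.
Gaps, from front to back: bilabial lacks ejective (/pʼ/); retroflex lacks plain (/ʈ/); velar lacks ejective (/kʼ/).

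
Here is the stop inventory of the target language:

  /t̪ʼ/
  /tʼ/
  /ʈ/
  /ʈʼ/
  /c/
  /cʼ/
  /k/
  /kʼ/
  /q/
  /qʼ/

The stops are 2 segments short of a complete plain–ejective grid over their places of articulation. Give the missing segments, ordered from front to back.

/t̪/, /t/

dental: plain —, ejective /t̪ʼ/.
alveolar: plain —, ejective /tʼ/.
retroflex: plain /ʈ/, ejective /ʈʼ/.
palatal: plain /c/, ejective /cʼ/.
velar: plain /k/, ejective /kʼ/.
uvular: plain /q/, ejective /qʼ/.
Gaps, from front to back: dental lacks plain (/t̪/); alveolar lacks plain (/t/).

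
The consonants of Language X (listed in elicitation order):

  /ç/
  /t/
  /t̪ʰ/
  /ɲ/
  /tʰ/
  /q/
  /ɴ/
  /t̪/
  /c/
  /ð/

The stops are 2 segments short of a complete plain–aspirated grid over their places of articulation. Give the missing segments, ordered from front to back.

/cʰ/, /qʰ/

dental: plain /t̪/, aspirated /t̪ʰ/.
alveolar: plain /t/, aspirated /tʰ/.
palatal: plain /c/, aspirated —.
uvular: plain /q/, aspirated —.
Gaps, from front to back: palatal lacks aspirated (/cʰ/); uvular lacks aspirated (/qʰ/).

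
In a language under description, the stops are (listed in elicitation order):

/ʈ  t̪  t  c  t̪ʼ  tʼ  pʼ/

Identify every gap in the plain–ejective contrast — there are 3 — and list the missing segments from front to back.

/p/, /ʈʼ/, /cʼ/

place of articulation  plain     ejective
bilabial          —         pʼ      
dental            t̪        t̪ʼ     
alveolar          t         tʼ      
retroflex         ʈ         —       
palatal           c         —       
Gaps, from front to back: bilabial lacks plain (/p/); retroflex lacks ejective (/ʈʼ/); palatal lacks ejective (/cʼ/).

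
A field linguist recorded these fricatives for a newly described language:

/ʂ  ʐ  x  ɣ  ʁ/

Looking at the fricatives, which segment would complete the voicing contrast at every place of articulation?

place of articulation  voiceless  voiced  
retroflex         ʂ         ʐ       
velar             x         ɣ       
uvular            —         ʁ       
The uvular row has no voiceless member, so the gap is the voiceless uvular fricative /χ/.

/χ/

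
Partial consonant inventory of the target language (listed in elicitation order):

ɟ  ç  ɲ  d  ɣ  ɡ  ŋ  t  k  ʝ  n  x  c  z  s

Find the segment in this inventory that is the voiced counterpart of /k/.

/k/ is a voiceless velar stop.
The voiced counterpart is a voiced velar stop — in this inventory, /ɡ/.

/ɡ/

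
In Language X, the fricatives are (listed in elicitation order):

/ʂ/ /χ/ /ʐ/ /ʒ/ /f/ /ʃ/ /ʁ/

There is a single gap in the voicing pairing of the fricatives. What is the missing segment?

/v/

place of articulation  voiceless  voiced  
labiodental       f         —       
postalveolar      ʃ         ʒ       
retroflex         ʂ         ʐ       
uvular            χ         ʁ       
The labiodental row has no voiced member, so the gap is the voiced labiodental fricative /v/.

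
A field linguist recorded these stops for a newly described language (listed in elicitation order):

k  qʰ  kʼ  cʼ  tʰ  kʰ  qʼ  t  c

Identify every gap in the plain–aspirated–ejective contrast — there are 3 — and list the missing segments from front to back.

place of articulation  plain     aspirated  ejective
alveolar          t         tʰ        —       
palatal           c         —         cʼ      
velar             k         kʰ        kʼ      
uvular            —         qʰ        qʼ      
Gaps, from front to back: alveolar lacks ejective (/tʼ/); palatal lacks aspirated (/cʰ/); uvular lacks plain (/q/).

/tʼ/, /cʰ/, /q/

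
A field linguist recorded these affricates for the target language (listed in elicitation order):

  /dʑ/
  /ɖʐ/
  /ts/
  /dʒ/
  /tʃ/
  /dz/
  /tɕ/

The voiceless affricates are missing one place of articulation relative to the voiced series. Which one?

retroflex

place of articulation  voiceless  voiced  
alveolar          ts        dz      
postalveolar      tʃ        dʒ      
retroflex         —         ɖʐ      
alveolo-palatal   tɕ        dʑ      
Every place of articulation has a voiceless member except retroflex, where /ʈʂ/ would be expected.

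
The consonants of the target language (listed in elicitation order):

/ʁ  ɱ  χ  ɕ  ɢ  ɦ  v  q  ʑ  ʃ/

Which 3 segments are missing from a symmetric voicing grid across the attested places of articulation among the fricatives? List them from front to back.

labiodental: voiceless —, voiced /v/.
postalveolar: voiceless /ʃ/, voiced —.
alveolo-palatal: voiceless /ɕ/, voiced /ʑ/.
uvular: voiceless /χ/, voiced /ʁ/.
glottal: voiceless —, voiced /ɦ/.
Gaps, from front to back: labiodental lacks voiceless (/f/); postalveolar lacks voiced (/ʒ/); glottal lacks voiceless (/h/).

/f/, /ʒ/, /h/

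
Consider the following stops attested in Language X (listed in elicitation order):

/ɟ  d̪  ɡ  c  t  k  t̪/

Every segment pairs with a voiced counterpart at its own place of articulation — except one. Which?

/t/

Dental: /t̪/ ~ /d̪/
Palatal: /c/ ~ /ɟ/
Velar: /k/ ~ /ɡ/
Alveolar: only /t/ (voiceless); no voiced partner.
So /t/ is the unpaired segment.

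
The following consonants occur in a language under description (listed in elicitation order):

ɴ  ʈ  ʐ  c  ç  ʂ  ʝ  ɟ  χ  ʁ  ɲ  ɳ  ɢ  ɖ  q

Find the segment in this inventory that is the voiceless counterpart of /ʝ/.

/ç/

/ʝ/ is a voiced palatal fricative.
The voiceless counterpart is a voiceless palatal fricative — in this inventory, /ç/.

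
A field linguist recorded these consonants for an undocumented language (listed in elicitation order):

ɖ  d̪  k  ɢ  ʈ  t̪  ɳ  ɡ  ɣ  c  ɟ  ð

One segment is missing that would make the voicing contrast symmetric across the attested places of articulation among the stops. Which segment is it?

Voiceless: /t̪/ (dental), /ʈ/ (retroflex), /c/ (palatal), /k/ (velar).
Voiced: /d̪/ (dental), /ɖ/ (retroflex), /ɟ/ (palatal), /ɡ/ (velar), /ɢ/ (uvular).
The uvular row has no voiceless member, so the gap is the voiceless uvular stop /q/.

/q/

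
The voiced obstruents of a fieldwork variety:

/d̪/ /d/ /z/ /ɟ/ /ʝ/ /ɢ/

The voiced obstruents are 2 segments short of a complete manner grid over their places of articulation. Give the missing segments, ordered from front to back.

place of articulation  stop      fricative
dental            d̪        —       
alveolar          d         z       
palatal           ɟ         ʝ       
uvular            ɢ         —       
Gaps, from front to back: dental lacks fricative (/ð/); uvular lacks fricative (/ʁ/).

/ð/, /ʁ/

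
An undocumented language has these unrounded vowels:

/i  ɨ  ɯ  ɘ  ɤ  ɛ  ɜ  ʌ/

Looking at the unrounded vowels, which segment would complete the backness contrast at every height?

Front: /i/ (high), /ɛ/ (low-mid).
Central: /ɨ/ (high), /ɘ/ (high-mid), /ɜ/ (low-mid).
Back: /ɯ/ (high), /ɤ/ (high-mid), /ʌ/ (low-mid).
The high-mid row has no front member, so the gap is the high-mid front unrounded vowel /e/.

/e/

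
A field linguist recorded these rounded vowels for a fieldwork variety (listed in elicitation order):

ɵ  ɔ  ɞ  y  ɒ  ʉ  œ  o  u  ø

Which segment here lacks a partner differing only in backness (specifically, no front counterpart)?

High: /y/ ~ /ʉ/ ~ /u/
High-mid: /ø/ ~ /ɵ/ ~ /o/
Low-mid: /œ/ ~ /ɞ/ ~ /ɔ/
Low: only /ɒ/ (back); no front partner.
So /ɒ/ is the unpaired segment.

/ɒ/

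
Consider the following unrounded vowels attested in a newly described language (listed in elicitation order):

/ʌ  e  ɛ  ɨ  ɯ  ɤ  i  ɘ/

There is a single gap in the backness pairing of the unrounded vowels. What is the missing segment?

height            front     central   back    
high              i         ɨ         ɯ       
high-mid          e         ɘ         ɤ       
low-mid           ɛ         —         ʌ       
The low-mid row has no central member, so the gap is the low-mid central unrounded vowel /ɜ/.

/ɜ/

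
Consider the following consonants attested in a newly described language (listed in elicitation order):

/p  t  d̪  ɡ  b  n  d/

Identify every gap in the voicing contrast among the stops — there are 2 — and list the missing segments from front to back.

bilabial: voiceless /p/, voiced /b/.
dental: voiceless —, voiced /d̪/.
alveolar: voiceless /t/, voiced /d/.
velar: voiceless —, voiced /ɡ/.
Gaps, from front to back: dental lacks voiceless (/t̪/); velar lacks voiceless (/k/).

/t̪/, /k/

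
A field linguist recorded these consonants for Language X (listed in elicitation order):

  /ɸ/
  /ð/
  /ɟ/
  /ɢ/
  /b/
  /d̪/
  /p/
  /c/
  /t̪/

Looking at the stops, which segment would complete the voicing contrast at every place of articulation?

/q/

place of articulation  voiceless  voiced  
bilabial          p         b       
dental            t̪        d̪      
palatal           c         ɟ       
uvular            —         ɢ       
The uvular row has no voiceless member, so the gap is the voiceless uvular stop /q/.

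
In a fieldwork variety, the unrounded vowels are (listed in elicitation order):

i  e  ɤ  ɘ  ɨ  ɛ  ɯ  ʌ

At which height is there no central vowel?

height            front     central   back    
high              i         ɨ         ɯ       
high-mid          e         ɘ         ɤ       
low-mid           ɛ         —         ʌ       
Every height has a central member except low-mid, where /ɜ/ would be expected.

low-mid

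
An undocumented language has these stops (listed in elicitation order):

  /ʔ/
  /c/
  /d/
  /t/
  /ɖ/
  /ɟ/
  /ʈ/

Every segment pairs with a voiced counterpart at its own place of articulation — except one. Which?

/ʔ/

Alveolar: /t/ ~ /d/
Retroflex: /ʈ/ ~ /ɖ/
Palatal: /c/ ~ /ɟ/
Glottal: only /ʔ/ (voiceless); no voiced partner.
So /ʔ/ is the unpaired segment.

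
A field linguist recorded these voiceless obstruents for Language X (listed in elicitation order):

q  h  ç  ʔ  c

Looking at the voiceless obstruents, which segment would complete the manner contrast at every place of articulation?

/χ/

Stop: /c/ (palatal), /q/ (uvular), /ʔ/ (glottal).
Fricative: /ç/ (palatal), /h/ (glottal).
The uvular row has no fricative member, so the gap is the uvular fricative /χ/.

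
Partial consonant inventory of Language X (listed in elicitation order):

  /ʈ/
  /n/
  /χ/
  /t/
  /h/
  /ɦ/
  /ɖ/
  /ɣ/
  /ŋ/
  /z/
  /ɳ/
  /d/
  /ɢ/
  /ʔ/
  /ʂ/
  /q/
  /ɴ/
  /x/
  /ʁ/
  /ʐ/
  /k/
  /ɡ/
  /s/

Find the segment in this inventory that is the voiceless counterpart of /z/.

/s/

/z/ is a voiced alveolar fricative.
The voiceless counterpart is a voiceless alveolar fricative — in this inventory, /s/.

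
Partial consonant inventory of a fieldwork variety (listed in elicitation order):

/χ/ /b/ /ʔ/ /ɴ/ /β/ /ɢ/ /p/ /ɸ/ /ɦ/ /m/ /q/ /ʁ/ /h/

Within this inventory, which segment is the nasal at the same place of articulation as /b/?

/b/ is a voiced bilabial stop.
The nasal at the same place is a bilabial nasal — in this inventory, /m/.

/m/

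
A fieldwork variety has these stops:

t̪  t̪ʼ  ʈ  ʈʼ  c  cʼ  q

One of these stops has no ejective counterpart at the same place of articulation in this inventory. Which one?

/q/

Dental: /t̪/ ~ /t̪ʼ/
Retroflex: /ʈ/ ~ /ʈʼ/
Palatal: /c/ ~ /cʼ/
Uvular: only /q/ (plain); no ejective partner.
So /q/ is the unpaired segment.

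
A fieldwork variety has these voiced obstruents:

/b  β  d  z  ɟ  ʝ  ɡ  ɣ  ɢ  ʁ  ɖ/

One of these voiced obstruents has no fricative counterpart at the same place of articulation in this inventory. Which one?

Bilabial: /b/ ~ /β/
Alveolar: /d/ ~ /z/
Palatal: /ɟ/ ~ /ʝ/
Velar: /ɡ/ ~ /ɣ/
Uvular: /ɢ/ ~ /ʁ/
Retroflex: only /ɖ/ (stop); no fricative partner.
So /ɖ/ is the unpaired segment.

/ɖ/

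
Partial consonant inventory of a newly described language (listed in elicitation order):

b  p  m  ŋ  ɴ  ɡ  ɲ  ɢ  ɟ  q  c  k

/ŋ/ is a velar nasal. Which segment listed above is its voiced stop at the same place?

The voiced stop at the same place is a voiced velar stop — in this inventory, /ɡ/.

/ɡ/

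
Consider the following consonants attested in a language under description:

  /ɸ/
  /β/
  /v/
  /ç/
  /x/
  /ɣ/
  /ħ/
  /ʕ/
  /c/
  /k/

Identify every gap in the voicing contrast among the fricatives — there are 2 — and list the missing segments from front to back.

bilabial: voiceless /ɸ/, voiced /β/.
labiodental: voiceless —, voiced /v/.
palatal: voiceless /ç/, voiced —.
velar: voiceless /x/, voiced /ɣ/.
pharyngeal: voiceless /ħ/, voiced /ʕ/.
Gaps, from front to back: labiodental lacks voiceless (/f/); palatal lacks voiced (/ʝ/).

/f/, /ʝ/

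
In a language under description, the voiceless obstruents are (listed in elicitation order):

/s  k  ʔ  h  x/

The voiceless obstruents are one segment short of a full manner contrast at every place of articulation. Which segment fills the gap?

/t/

place of articulation  stop      fricative
alveolar          —         s       
velar             k         x       
glottal           ʔ         h       
The alveolar row has no stop member, so the gap is the alveolar stop /t/.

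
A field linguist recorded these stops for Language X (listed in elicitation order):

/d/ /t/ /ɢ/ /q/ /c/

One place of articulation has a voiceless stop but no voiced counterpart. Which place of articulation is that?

palatal

alveolar: voiceless /t/, voiced /d/.
palatal: voiceless /c/, voiced —.
uvular: voiceless /q/, voiced /ɢ/.
Every place of articulation has a voiced member except palatal, where /ɟ/ would be expected.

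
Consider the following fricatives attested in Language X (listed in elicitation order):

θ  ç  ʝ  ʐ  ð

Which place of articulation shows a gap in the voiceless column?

retroflex

place of articulation  voiceless  voiced  
dental            θ         ð       
retroflex         —         ʐ       
palatal           ç         ʝ       
Every place of articulation has a voiceless member except retroflex, where /ʂ/ would be expected.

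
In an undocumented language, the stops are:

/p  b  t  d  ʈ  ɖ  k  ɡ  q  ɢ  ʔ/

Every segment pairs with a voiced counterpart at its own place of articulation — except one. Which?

/ʔ/

Bilabial: /p/ ~ /b/
Alveolar: /t/ ~ /d/
Retroflex: /ʈ/ ~ /ɖ/
Velar: /k/ ~ /ɡ/
Uvular: /q/ ~ /ɢ/
Glottal: only /ʔ/ (voiceless); no voiced partner.
So /ʔ/ is the unpaired segment.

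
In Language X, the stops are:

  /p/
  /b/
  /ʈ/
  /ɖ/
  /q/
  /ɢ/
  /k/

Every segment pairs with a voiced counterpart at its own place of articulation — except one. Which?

Bilabial: /p/ ~ /b/
Retroflex: /ʈ/ ~ /ɖ/
Uvular: /q/ ~ /ɢ/
Velar: only /k/ (voiceless); no voiced partner.
So /k/ is the unpaired segment.

/k/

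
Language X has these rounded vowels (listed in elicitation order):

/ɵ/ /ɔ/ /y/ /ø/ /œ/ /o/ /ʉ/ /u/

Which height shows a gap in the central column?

low-mid

Front: /y/ (high), /ø/ (high-mid), /œ/ (low-mid).
Central: /ʉ/ (high), /ɵ/ (high-mid).
Back: /u/ (high), /o/ (high-mid), /ɔ/ (low-mid).
Every height has a central member except low-mid, where /ɞ/ would be expected.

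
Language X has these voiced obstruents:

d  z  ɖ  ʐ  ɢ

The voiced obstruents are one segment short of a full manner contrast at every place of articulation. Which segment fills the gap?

/ʁ/

place of articulation  stop      fricative
alveolar          d         z       
retroflex         ɖ         ʐ       
uvular            ɢ         —       
The uvular row has no fricative member, so the gap is the uvular fricative /ʁ/.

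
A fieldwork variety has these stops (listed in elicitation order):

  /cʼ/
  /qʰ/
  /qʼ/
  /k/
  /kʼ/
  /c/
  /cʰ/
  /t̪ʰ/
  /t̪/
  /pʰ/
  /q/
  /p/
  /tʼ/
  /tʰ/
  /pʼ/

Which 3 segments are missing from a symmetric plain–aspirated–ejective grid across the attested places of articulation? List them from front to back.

place of articulation  plain     aspirated  ejective
bilabial          p         pʰ        pʼ      
dental            t̪        t̪ʰ       —       
alveolar          —         tʰ        tʼ      
palatal           c         cʰ        cʼ      
velar             k         —         kʼ      
uvular            q         qʰ        qʼ      
Gaps, from front to back: dental lacks ejective (/t̪ʼ/); alveolar lacks plain (/t/); velar lacks aspirated (/kʰ/).

/t̪ʼ/, /t/, /kʰ/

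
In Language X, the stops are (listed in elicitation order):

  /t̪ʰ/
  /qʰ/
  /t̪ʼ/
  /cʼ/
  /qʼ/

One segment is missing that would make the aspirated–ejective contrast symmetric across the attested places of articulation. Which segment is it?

place of articulation  aspirated  ejective
dental            t̪ʰ       t̪ʼ     
palatal           —         cʼ      
uvular            qʰ        qʼ      
The palatal row has no aspirated member, so the gap is the aspirated palatal stop /cʰ/.

/cʰ/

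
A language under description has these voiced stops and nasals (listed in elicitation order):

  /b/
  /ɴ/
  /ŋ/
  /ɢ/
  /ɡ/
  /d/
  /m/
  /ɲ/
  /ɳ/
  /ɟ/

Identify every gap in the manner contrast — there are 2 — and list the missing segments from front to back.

/n/, /ɖ/

bilabial: oral stop /b/, nasal /m/.
alveolar: oral stop /d/, nasal —.
retroflex: oral stop —, nasal /ɳ/.
palatal: oral stop /ɟ/, nasal /ɲ/.
velar: oral stop /ɡ/, nasal /ŋ/.
uvular: oral stop /ɢ/, nasal /ɴ/.
Gaps, from front to back: alveolar lacks nasal (/n/); retroflex lacks oral stop (/ɖ/).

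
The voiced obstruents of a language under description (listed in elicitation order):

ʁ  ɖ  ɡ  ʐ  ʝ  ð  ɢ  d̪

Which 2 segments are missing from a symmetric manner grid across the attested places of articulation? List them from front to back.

Stop: /d̪/ (dental), /ɖ/ (retroflex), /ɡ/ (velar), /ɢ/ (uvular).
Fricative: /ð/ (dental), /ʐ/ (retroflex), /ʝ/ (palatal), /ʁ/ (uvular).
Gaps, from front to back: palatal lacks stop (/ɟ/); velar lacks fricative (/ɣ/).

/ɟ/, /ɣ/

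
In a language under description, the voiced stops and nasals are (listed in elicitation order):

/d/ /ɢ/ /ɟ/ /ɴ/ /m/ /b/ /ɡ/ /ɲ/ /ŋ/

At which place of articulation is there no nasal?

alveolar

place of articulation  oral stop  nasal   
bilabial          b         m       
alveolar          d         —       
palatal           ɟ         ɲ       
velar             ɡ         ŋ       
uvular            ɢ         ɴ       
Every place of articulation has a nasal member except alveolar, where /n/ would be expected.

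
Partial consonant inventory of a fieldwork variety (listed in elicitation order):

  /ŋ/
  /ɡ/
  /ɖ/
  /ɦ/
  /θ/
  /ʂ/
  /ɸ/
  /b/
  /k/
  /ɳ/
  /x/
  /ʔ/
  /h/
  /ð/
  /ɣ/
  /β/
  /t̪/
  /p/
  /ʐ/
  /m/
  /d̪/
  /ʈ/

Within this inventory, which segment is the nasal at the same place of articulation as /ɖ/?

/ɳ/

/ɖ/ is a voiced retroflex stop.
The nasal at the same place is a retroflex nasal — in this inventory, /ɳ/.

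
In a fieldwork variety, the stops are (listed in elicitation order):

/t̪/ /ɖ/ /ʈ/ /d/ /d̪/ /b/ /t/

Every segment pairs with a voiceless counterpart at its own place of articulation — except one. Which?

/b/

Dental: /t̪/ ~ /d̪/
Alveolar: /t/ ~ /d/
Retroflex: /ʈ/ ~ /ɖ/
Bilabial: only /b/ (voiced); no voiceless partner.
So /b/ is the unpaired segment.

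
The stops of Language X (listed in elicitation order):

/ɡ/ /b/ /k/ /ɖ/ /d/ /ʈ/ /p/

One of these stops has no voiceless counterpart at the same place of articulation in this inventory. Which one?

Bilabial: /p/ ~ /b/
Retroflex: /ʈ/ ~ /ɖ/
Velar: /k/ ~ /ɡ/
Alveolar: only /d/ (voiced); no voiceless partner.
So /d/ is the unpaired segment.

/d/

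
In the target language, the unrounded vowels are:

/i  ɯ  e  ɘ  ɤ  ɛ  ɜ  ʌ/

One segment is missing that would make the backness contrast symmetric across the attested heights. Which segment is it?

/ɨ/

Front: /i/ (high), /e/ (high-mid), /ɛ/ (low-mid).
Central: /ɘ/ (high-mid), /ɜ/ (low-mid).
Back: /ɯ/ (high), /ɤ/ (high-mid), /ʌ/ (low-mid).
The high row has no central member, so the gap is the high central unrounded vowel /ɨ/.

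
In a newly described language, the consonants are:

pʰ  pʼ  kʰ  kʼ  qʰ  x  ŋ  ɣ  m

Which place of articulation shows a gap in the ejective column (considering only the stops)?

uvular

bilabial: aspirated /pʰ/, ejective /pʼ/.
velar: aspirated /kʰ/, ejective /kʼ/.
uvular: aspirated /qʰ/, ejective —.
Every place of articulation has an ejective member except uvular, where /qʼ/ would be expected.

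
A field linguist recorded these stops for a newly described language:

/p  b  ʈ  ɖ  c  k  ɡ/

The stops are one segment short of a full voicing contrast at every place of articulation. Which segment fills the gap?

/ɟ/

Voiceless: /p/ (bilabial), /ʈ/ (retroflex), /c/ (palatal), /k/ (velar).
Voiced: /b/ (bilabial), /ɖ/ (retroflex), /ɡ/ (velar).
The palatal row has no voiced member, so the gap is the voiced palatal stop /ɟ/.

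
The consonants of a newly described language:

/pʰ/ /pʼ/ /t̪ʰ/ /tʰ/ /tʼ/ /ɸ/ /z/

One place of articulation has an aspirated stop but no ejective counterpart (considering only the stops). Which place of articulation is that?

dental

Aspirated: /pʰ/ (bilabial), /t̪ʰ/ (dental), /tʰ/ (alveolar).
Ejective: /pʼ/ (bilabial), /tʼ/ (alveolar).
Every place of articulation has an ejective member except dental, where /t̪ʼ/ would be expected.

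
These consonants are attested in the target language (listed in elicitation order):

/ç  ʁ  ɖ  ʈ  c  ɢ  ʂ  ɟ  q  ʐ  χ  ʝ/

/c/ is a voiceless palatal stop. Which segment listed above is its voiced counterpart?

/ɟ/

The voiced counterpart is a voiced palatal stop — in this inventory, /ɟ/.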